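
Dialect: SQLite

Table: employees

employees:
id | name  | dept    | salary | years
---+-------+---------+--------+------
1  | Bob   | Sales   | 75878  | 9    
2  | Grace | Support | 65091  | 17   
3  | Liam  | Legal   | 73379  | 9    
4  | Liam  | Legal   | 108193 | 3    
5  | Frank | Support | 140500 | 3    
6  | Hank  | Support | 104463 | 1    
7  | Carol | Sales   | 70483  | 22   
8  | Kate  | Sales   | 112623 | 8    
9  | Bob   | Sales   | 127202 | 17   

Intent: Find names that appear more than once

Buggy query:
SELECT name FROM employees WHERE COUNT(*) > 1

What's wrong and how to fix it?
Bug: COUNT(*) is an aggregate and cannot be used in WHERE

Fix: Group first, then use HAVING for the count condition

Corrected query:
SELECT name FROM employees GROUP BY name HAVING COUNT(*) > 1

Result:
name
----
Bob 
Liam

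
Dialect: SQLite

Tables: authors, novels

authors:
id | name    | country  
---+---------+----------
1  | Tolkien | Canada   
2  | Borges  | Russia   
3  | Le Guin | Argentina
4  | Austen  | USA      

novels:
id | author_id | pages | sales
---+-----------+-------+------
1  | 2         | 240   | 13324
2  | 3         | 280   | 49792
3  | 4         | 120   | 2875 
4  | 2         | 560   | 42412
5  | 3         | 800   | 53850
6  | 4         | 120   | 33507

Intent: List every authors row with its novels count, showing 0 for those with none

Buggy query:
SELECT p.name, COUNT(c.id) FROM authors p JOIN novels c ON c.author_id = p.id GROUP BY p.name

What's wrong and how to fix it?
Bug: An inner join excludes parents with zero children

Fix: Switch to LEFT JOIN to retain unmatched parent rows

Corrected query:
SELECT p.name, COUNT(c.id) FROM authors p LEFT JOIN novels c ON c.author_id = p.id GROUP BY p.name

Result:
name    | COUNT(c.id)
--------+------------
Austen  | 2          
Borges  | 2          
Le Guin | 2          
Tolkien | 0          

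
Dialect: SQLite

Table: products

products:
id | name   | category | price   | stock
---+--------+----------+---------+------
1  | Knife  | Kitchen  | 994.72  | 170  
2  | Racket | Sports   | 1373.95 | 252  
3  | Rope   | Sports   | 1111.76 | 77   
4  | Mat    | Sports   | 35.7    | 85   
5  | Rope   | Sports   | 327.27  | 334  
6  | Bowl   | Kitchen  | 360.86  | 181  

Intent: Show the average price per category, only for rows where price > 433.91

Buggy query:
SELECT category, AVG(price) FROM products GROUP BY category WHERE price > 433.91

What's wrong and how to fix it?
Bug: Row-level WHERE must come before GROUP BY in the clause order

Fix: Move the WHERE clause before GROUP BY

Corrected query:
SELECT category, AVG(price) FROM products WHERE price > 433.91 GROUP BY category

Result:
category | AVG(price)
---------+-----------
Kitchen  | 994.72    
Sports   | 1242.855  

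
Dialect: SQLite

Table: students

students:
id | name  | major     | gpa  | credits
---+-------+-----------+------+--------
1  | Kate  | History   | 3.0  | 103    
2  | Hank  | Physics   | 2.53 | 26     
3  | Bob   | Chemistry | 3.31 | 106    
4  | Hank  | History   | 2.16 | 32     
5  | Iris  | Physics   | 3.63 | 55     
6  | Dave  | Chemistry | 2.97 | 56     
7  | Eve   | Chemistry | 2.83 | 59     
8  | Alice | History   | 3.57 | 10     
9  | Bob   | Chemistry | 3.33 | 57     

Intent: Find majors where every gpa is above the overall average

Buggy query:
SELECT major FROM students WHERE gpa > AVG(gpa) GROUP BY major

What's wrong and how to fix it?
Bug: AVG() is an aggregate; it can't sit directly in WHERE

Fix: Use a subquery for AVG and a HAVING MIN(...) filter so the condition holds for every row in the group

Corrected query:
SELECT major FROM students GROUP BY major HAVING MIN(gpa) > (SELECT AVG(gpa) FROM students)

Result:
(no rows)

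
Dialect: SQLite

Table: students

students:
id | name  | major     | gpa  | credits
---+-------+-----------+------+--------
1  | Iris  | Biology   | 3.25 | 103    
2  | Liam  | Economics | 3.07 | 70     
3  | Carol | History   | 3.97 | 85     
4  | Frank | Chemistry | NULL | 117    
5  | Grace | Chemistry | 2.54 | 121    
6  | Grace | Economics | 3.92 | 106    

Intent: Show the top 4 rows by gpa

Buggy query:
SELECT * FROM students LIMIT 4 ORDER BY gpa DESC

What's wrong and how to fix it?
Bug: ORDER BY cannot follow LIMIT; LIMIT is the final clause

Fix: Swap the clauses: ORDER BY first, then LIMIT

Corrected query:
SELECT * FROM students ORDER BY gpa DESC LIMIT 4

Result:
id | name  | major     | gpa  | credits
---+-------+-----------+------+--------
3  | Carol | History   | 3.97 | 85     
6  | Grace | Economics | 3.92 | 106    
1  | Iris  | Biology   | 3.25 | 103    
2  | Liam  | Economics | 3.07 | 70     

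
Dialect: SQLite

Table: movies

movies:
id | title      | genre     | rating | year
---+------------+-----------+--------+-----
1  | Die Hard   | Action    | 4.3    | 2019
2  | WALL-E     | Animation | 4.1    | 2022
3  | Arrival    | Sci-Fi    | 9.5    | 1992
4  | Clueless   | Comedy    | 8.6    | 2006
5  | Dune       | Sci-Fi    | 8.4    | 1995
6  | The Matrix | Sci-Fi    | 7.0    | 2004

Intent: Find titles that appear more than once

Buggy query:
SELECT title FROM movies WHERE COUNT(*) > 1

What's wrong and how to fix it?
Bug: WHERE can't reference COUNT(*); aggregates are computed after WHERE

Fix: GROUP BY title, then filter groups with HAVING COUNT(*) > 1

Corrected query:
SELECT title FROM movies GROUP BY title HAVING COUNT(*) > 1

Result:
(no rows)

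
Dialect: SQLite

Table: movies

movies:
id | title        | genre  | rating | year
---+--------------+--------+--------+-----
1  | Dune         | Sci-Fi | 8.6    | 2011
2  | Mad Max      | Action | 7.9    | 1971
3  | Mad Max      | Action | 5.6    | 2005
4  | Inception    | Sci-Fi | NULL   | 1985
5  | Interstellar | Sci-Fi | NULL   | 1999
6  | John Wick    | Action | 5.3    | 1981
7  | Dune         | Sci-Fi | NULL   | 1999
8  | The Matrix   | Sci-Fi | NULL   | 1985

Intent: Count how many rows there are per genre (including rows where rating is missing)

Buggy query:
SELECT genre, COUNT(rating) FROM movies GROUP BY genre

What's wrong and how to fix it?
Bug: COUNT(rating) skips NULLs, so groups with missing rating are undercounted

Fix: Use COUNT(*) to count all rows regardless of NULL

Corrected query:
SELECT genre, COUNT(*) FROM movies GROUP BY genre

Result:
genre  | COUNT(*)
-------+---------
Action | 3       
Sci-Fi | 5       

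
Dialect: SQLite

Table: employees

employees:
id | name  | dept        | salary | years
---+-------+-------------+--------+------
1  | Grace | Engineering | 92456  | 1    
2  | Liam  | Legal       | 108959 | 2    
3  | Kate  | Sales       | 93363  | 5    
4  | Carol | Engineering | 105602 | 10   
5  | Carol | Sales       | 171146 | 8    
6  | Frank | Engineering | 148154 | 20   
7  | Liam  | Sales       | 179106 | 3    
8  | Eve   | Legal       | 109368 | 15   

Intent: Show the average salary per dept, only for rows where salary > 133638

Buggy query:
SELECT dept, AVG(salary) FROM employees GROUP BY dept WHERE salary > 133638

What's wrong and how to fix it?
Bug: Row-level WHERE must come before GROUP BY in the clause order

Fix: Place WHERE between FROM and GROUP BY

Corrected query:
SELECT dept, AVG(salary) FROM employees WHERE salary > 133638 GROUP BY dept

Result:
dept        | AVG(salary)
------------+------------
Engineering | 148154     
Sales       | 175126     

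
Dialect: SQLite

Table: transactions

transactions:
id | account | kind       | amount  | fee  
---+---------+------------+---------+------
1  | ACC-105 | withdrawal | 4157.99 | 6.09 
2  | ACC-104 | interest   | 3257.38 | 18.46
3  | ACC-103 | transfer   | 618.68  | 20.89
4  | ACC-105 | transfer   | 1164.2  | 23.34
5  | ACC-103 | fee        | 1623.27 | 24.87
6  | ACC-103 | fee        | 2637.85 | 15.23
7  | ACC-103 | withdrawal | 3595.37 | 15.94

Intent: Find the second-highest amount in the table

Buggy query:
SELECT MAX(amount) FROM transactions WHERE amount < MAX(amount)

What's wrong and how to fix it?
Bug: MAX(amount) on the right of the comparison is an aggregate-in-WHERE error

Fix: Put the inner MAX in a scalar subquery

Corrected query:
SELECT MAX(amount) FROM transactions WHERE amount < (SELECT MAX(amount) FROM transactions)

Result:
MAX(amount)
-----------
3595.37    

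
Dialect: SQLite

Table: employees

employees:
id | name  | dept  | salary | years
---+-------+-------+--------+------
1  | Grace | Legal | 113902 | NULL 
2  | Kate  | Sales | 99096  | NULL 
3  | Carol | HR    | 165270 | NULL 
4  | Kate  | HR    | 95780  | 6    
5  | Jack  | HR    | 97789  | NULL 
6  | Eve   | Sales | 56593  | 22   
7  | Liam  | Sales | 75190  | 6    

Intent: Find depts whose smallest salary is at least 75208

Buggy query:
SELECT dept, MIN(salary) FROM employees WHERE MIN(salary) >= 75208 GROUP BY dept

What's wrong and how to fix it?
Bug: MIN() in WHERE is a misuse of aggregate

Fix: Use HAVING for the per-group MIN condition

Corrected query:
SELECT dept, MIN(salary) FROM employees GROUP BY dept HAVING MIN(salary) >= 75208

Result:
dept  | MIN(salary)
------+------------
HR    | 95780      
Legal | 113902     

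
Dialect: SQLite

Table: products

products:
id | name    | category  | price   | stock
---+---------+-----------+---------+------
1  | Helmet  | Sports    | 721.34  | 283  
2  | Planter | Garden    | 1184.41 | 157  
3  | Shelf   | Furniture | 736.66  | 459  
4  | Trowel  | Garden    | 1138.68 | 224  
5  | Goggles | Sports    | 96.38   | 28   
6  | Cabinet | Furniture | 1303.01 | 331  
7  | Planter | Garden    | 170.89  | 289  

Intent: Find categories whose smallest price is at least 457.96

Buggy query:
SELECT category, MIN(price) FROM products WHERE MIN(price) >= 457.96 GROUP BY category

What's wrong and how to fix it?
Bug: MIN() in WHERE is a misuse of aggregate

Fix: Replace WHERE with HAVING after the GROUP BY

Corrected query:
SELECT category, MIN(price) FROM products GROUP BY category HAVING MIN(price) >= 457.96

Result:
category  | MIN(price)
----------+-----------
Furniture | 736.66    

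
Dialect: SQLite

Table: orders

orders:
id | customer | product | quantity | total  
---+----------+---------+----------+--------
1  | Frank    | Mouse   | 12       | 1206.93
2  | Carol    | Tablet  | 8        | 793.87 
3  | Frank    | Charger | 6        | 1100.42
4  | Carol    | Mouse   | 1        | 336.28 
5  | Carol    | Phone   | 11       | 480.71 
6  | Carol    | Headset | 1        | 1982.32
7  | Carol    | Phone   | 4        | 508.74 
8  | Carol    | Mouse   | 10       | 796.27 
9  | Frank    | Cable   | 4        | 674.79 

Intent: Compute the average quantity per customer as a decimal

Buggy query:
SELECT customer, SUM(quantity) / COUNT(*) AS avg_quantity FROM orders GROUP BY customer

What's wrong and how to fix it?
Bug: SUM(quantity) and COUNT(*) are both integers; the division truncates the fractional part

Fix: Multiply by 1.0 (or CAST to REAL) to force floating-point division

Corrected query:
SELECT customer, SUM(quantity) * 1.0 / COUNT(*) AS avg_quantity FROM orders GROUP BY customer

Result:
customer | avg_quantity
---------+-------------
Carol    | 5.833333    
Frank    | 7.333333    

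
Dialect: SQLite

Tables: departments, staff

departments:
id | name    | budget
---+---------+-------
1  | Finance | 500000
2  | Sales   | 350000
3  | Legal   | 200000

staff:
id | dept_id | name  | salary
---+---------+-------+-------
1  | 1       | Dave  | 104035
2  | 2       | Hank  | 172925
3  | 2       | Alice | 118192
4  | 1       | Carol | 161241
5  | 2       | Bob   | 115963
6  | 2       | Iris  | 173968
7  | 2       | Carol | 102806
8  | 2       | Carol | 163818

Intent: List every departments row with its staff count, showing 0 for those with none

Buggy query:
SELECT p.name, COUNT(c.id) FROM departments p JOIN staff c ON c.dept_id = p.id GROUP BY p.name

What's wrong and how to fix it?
Bug: An inner join excludes parents with zero children

Fix: Switch to LEFT JOIN to retain unmatched parent rows

Corrected query:
SELECT p.name, COUNT(c.id) FROM departments p LEFT JOIN staff c ON c.dept_id = p.id GROUP BY p.name

Result:
name    | COUNT(c.id)
--------+------------
Finance | 2          
Legal   | 0          
Sales   | 6          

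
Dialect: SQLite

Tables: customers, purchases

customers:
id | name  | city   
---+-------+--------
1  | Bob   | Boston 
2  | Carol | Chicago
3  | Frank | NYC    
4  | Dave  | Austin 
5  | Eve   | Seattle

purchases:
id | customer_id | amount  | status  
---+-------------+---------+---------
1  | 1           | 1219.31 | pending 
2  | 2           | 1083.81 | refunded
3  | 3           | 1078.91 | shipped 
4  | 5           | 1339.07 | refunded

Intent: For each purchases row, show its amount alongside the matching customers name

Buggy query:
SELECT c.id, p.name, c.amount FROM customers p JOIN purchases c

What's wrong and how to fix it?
Bug: Missing join condition: each purchases row is matched to all customers rows instead of just its own

Fix: Add ON c.customer_id = p.id to the JOIN

Corrected query:
SELECT c.id, p.name, c.amount FROM customers p JOIN purchases c ON c.customer_id = p.id

Result:
id | name  | amount 
---+-------+--------
1  | Bob   | 1219.31
2  | Carol | 1083.81
3  | Frank | 1078.91
4  | Eve   | 1339.07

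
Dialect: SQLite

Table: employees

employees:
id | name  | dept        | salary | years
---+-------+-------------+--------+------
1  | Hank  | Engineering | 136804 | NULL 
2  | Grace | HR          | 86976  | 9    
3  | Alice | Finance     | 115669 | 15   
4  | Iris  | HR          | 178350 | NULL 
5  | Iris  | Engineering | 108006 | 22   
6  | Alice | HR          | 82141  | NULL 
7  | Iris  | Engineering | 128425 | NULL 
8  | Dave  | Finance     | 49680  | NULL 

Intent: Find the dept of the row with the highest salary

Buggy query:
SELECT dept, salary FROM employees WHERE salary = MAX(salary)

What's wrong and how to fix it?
Bug: MAX(salary) is an aggregate and cannot be used directly in WHERE

Fix: Wrap MAX in a scalar subquery so WHERE compares against a single value

Corrected query:
SELECT dept, salary FROM employees WHERE salary = (SELECT MAX(salary) FROM employees)

Result:
dept | salary
-----+-------
HR   | 178350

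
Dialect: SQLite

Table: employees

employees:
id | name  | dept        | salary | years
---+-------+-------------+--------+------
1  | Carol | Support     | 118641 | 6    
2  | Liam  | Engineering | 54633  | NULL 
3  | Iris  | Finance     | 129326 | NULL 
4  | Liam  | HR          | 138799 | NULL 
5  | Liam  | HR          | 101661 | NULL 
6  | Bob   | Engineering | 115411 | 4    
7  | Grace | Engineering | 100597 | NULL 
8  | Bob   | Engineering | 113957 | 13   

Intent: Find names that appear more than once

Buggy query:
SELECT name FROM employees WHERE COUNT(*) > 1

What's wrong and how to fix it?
Bug: WHERE can't reference COUNT(*); aggregates are computed after WHERE

Fix: Group first, then use HAVING for the count condition

Corrected query:
SELECT name FROM employees GROUP BY name HAVING COUNT(*) > 1

Result:
name
----
Bob 
Liam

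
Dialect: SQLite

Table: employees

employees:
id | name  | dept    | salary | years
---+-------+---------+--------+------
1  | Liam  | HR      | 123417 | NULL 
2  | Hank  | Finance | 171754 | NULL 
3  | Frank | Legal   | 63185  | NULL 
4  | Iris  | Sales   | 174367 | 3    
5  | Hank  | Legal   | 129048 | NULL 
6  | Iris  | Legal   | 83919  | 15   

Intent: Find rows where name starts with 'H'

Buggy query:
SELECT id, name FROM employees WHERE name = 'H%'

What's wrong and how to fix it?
Bug: Wildcards only work with LIKE; '=' treats '%' as a literal character

Fix: Replace '=' with LIKE so 'H%' is treated as a pattern

Corrected query:
SELECT id, name FROM employees WHERE name LIKE 'H%'

Result:
id | name
---+-----
2  | Hank
5  | Hank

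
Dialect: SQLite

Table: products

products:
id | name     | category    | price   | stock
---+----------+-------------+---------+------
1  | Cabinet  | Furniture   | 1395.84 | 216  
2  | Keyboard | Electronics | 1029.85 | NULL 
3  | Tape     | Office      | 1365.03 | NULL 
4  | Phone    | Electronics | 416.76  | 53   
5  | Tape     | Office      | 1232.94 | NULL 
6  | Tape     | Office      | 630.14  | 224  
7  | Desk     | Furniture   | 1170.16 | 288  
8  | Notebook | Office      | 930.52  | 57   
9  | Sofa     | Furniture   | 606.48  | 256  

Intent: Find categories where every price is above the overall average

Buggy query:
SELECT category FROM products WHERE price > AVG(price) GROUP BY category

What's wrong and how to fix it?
Bug: AVG() is an aggregate; it can't sit directly in WHERE

Fix: Use a subquery for AVG and a HAVING MIN(...) filter so the condition holds for every row in the group

Corrected query:
SELECT category FROM products GROUP BY category HAVING MIN(price) > (SELECT AVG(price) FROM products)

Result:
(no rows)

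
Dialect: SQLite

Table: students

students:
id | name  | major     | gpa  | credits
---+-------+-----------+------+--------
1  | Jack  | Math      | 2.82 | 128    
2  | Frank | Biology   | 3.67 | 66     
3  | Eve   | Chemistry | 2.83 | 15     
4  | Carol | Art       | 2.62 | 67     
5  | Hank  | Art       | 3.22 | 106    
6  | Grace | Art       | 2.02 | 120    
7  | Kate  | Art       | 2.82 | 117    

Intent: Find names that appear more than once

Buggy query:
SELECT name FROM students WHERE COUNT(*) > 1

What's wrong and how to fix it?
Bug: COUNT(*) is an aggregate and cannot be used in WHERE

Fix: GROUP BY name, then filter groups with HAVING COUNT(*) > 1

Corrected query:
SELECT name FROM students GROUP BY name HAVING COUNT(*) > 1

Result:
(no rows)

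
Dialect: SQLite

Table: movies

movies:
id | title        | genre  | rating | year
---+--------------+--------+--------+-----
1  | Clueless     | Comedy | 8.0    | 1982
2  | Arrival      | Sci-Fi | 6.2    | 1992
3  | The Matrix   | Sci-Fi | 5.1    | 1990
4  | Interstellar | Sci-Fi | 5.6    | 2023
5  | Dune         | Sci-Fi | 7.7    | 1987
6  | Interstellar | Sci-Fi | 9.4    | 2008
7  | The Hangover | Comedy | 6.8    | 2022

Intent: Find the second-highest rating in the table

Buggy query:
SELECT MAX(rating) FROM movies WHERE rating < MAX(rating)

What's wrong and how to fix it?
Bug: MAX(rating) on the right of the comparison is an aggregate-in-WHERE error

Fix: Put the inner MAX in a scalar subquery

Corrected query:
SELECT MAX(rating) FROM movies WHERE rating < (SELECT MAX(rating) FROM movies)

Result:
MAX(rating)
-----------
8          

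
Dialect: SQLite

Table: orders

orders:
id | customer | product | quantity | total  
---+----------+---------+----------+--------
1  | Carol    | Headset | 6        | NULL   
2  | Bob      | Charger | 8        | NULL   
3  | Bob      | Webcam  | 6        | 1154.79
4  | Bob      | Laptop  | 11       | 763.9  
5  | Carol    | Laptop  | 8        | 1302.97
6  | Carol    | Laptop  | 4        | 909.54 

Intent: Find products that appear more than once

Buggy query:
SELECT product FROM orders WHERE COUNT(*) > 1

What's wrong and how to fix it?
Bug: WHERE can't reference COUNT(*); aggregates are computed after WHERE

Fix: GROUP BY product, then filter groups with HAVING COUNT(*) > 1

Corrected query:
SELECT product FROM orders GROUP BY product HAVING COUNT(*) > 1

Result:
product
-------
Laptop 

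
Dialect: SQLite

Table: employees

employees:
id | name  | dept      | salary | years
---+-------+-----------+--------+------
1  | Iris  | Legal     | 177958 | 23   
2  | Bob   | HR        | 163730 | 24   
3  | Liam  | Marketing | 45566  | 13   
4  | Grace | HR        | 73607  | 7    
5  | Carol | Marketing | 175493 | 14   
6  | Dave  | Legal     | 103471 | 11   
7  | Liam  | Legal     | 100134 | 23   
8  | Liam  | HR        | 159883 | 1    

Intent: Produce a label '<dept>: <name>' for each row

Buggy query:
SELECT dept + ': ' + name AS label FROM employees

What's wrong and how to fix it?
Bug: SQLite uses || for string concatenation; + coerces text to numbers (yielding 0)

Fix: Replace + with || to concatenate text

Corrected query:
SELECT dept || ': ' || name AS label FROM employees

Result:
label           
----------------
Legal: Iris     
HR: Bob         
Marketing: Liam 
HR: Grace       
Marketing: Carol
Legal: Dave     
Legal: Liam     
HR: Liam        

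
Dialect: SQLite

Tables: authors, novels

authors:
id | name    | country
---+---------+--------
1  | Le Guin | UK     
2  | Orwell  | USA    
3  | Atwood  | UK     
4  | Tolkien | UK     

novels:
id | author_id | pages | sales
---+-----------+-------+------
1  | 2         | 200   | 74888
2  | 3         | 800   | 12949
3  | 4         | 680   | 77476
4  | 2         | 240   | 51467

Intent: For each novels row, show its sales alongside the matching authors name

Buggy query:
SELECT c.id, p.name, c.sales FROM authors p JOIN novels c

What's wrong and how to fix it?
Bug: JOIN with no ON clause produces a cartesian product; every novels row pairs with every authors row

Fix: Specify the join condition linking the foreign key to the parent id

Corrected query:
SELECT c.id, p.name, c.sales FROM authors p JOIN novels c ON c.author_id = p.id

Result:
id | name    | sales
---+---------+------
1  | Orwell  | 74888
2  | Atwood  | 12949
3  | Tolkien | 77476
4  | Orwell  | 51467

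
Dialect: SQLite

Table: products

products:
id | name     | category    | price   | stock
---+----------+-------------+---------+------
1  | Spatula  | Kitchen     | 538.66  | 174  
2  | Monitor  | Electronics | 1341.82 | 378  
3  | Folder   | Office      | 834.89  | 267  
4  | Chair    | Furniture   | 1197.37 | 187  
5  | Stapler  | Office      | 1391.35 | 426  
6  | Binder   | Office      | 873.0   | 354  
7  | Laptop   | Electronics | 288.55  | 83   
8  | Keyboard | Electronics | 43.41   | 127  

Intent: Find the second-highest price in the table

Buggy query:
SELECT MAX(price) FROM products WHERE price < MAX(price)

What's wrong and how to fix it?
Bug: The inner MAX is an aggregate inside WHERE, which is not allowed

Fix: Compute the overall MAX in a subquery, then take MAX of rows below it

Corrected query:
SELECT MAX(price) FROM products WHERE price < (SELECT MAX(price) FROM products)

Result:
MAX(price)
----------
1341.82   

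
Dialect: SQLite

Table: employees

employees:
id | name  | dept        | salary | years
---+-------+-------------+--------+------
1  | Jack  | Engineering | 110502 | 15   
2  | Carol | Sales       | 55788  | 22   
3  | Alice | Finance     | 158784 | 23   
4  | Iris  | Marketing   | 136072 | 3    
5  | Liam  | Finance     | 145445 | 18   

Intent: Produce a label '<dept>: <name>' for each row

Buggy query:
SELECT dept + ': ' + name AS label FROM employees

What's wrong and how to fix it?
Bug: '+' is numeric addition; on text columns SQLite converts them to 0 instead of concatenating

Fix: Replace + with || to concatenate text

Corrected query:
SELECT dept || ': ' || name AS label FROM employees

Result:
label            
-----------------
Engineering: Jack
Sales: Carol     
Finance: Alice   
Marketing: Iris  
Finance: Liam    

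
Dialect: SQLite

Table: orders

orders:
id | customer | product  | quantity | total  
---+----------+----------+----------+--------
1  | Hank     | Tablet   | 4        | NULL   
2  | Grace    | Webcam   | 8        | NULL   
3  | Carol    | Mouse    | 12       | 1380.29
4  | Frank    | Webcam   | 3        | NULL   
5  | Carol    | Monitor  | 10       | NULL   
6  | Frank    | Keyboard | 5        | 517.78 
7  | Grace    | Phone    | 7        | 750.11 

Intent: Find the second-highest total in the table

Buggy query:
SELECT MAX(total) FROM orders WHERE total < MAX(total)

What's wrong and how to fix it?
Bug: The inner MAX is an aggregate inside WHERE, which is not allowed

Fix: Compute the overall MAX in a subquery, then take MAX of rows below it

Corrected query:
SELECT MAX(total) FROM orders WHERE total < (SELECT MAX(total) FROM orders)

Result:
MAX(total)
----------
750.11    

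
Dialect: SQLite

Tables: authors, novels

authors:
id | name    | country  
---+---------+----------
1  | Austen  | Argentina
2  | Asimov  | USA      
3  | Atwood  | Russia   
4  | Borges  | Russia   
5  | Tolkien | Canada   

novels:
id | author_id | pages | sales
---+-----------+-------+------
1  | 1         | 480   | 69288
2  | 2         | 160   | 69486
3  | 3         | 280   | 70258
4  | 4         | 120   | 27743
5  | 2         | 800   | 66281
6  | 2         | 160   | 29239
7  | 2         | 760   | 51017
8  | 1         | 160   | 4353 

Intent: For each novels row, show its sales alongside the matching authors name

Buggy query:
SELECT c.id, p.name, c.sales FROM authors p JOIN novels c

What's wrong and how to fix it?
Bug: JOIN with no ON clause produces a cartesian product; every novels row pairs with every authors row

Fix: Specify the join condition linking the foreign key to the parent id

Corrected query:
SELECT c.id, p.name, c.sales FROM authors p JOIN novels c ON c.author_id = p.id

Result:
id | name   | sales
---+--------+------
1  | Austen | 69288
2  | Asimov | 69486
3  | Atwood | 70258
4  | Borges | 27743
5  | Asimov | 66281
6  | Asimov | 29239
7  | Asimov | 51017
8  | Austen | 4353 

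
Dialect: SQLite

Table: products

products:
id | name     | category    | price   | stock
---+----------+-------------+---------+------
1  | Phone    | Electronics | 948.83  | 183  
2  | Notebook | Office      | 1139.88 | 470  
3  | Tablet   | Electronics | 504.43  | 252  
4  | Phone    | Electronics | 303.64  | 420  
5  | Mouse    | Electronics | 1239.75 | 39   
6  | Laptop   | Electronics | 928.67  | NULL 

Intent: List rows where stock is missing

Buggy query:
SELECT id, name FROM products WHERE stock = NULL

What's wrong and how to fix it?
Bug: '= NULL' is always unknown in SQL three-valued logic, so no rows match

Fix: Replace '= NULL' with 'IS NULL'

Corrected query:
SELECT id, name FROM products WHERE stock IS NULL

Result:
id | name  
---+-------
6  | Laptop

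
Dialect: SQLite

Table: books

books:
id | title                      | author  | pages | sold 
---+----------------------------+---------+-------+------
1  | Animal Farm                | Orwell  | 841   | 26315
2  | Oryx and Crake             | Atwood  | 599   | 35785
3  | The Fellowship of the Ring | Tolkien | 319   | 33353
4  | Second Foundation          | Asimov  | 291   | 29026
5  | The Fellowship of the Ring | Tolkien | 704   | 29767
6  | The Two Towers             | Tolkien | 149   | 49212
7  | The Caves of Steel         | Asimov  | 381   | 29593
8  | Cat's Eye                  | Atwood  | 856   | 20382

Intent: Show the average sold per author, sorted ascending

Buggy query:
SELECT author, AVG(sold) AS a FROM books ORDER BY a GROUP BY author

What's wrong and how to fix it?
Bug: GROUP BY must precede ORDER BY

Fix: Reorder: SELECT … FROM … GROUP BY … ORDER BY …

Corrected query:
SELECT author, AVG(sold) AS a FROM books GROUP BY author ORDER BY a

Result:
author  | a      
--------+--------
Orwell  | 26315  
Atwood  | 28083.5
Asimov  | 29309.5
Tolkien | 37444  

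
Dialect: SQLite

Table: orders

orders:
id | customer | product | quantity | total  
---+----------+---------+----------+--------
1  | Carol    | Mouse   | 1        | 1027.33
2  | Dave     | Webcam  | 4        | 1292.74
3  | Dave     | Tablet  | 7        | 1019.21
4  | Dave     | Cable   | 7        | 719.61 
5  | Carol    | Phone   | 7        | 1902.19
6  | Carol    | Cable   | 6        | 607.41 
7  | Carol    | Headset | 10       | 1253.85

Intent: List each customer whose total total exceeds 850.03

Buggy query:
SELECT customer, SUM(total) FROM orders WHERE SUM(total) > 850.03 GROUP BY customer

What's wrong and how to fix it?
Bug: WHERE runs before GROUP BY, so aggregates aren't available there

Fix: Use HAVING (which filters groups after aggregation) instead of WHERE

Corrected query:
SELECT customer, SUM(total) FROM orders GROUP BY customer HAVING SUM(total) > 850.03

Result:
customer | SUM(total)
---------+-----------
Carol    | 4790.78   
Dave     | 3031.56   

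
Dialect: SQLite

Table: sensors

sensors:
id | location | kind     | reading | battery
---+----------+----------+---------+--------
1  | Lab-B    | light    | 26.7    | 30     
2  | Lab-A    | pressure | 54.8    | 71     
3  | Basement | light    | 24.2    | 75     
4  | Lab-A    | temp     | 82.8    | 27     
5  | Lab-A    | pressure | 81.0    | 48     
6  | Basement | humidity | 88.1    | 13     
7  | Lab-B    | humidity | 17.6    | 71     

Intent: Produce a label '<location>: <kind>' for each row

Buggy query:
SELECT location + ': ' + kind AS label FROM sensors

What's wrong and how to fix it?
Bug: '+' is numeric addition; on text columns SQLite converts them to 0 instead of concatenating

Fix: Use the || operator for string concatenation

Corrected query:
SELECT location || ': ' || kind AS label FROM sensors

Result:
label             
------------------
Lab-B: light      
Lab-A: pressure   
Basement: light   
Lab-A: temp       
Lab-A: pressure   
Basement: humidity
Lab-B: humidity   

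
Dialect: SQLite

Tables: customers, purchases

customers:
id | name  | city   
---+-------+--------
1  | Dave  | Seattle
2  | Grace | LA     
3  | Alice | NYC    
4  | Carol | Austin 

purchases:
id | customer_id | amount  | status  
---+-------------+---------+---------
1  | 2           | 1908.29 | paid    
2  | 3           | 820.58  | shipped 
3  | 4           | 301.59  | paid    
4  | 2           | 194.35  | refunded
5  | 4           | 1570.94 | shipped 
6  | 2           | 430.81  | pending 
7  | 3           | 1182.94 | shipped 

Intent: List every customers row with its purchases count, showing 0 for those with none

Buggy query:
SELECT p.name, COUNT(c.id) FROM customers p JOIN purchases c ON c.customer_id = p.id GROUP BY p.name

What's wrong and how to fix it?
Bug: An inner join excludes parents with zero children

Fix: Switch to LEFT JOIN to retain unmatched parent rows

Corrected query:
SELECT p.name, COUNT(c.id) FROM customers p LEFT JOIN purchases c ON c.customer_id = p.id GROUP BY p.name

Result:
name  | COUNT(c.id)
------+------------
Alice | 2          
Carol | 2          
Dave  | 0          
Grace | 3          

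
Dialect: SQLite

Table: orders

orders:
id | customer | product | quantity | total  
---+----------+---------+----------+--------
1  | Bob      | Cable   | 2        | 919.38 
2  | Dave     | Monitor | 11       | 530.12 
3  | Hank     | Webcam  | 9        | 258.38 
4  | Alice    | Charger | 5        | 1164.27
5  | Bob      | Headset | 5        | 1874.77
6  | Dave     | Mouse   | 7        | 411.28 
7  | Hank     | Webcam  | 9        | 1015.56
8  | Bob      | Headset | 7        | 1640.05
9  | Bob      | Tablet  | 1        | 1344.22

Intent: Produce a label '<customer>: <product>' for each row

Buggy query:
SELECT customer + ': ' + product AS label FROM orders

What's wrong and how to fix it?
Bug: '+' is numeric addition; on text columns SQLite converts them to 0 instead of concatenating

Fix: Use the || operator for string concatenation

Corrected query:
SELECT customer || ': ' || product AS label FROM orders

Result:
label         
--------------
Bob: Cable    
Dave: Monitor 
Hank: Webcam  
Alice: Charger
Bob: Headset  
Dave: Mouse   
Hank: Webcam  
Bob: Headset  
Bob: Tablet   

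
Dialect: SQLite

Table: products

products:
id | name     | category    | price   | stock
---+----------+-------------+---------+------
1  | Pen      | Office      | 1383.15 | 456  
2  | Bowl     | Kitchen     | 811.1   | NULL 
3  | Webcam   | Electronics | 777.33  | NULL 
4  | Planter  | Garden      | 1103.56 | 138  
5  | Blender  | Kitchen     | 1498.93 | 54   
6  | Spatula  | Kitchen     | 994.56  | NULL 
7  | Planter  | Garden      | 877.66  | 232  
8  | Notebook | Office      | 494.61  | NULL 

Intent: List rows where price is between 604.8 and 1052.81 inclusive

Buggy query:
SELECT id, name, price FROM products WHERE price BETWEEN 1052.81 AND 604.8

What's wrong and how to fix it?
Bug: BETWEEN expects the lower bound first; with 1052.81 AND 604.8 the range is empty

Fix: Swap the bounds so the smaller value comes first

Corrected query:
SELECT id, name, price FROM products WHERE price BETWEEN 604.8 AND 1052.81

Result:
id | name    | price 
---+---------+-------
2  | Bowl    | 811.1 
3  | Webcam  | 777.33
6  | Spatula | 994.56
7  | Planter | 877.66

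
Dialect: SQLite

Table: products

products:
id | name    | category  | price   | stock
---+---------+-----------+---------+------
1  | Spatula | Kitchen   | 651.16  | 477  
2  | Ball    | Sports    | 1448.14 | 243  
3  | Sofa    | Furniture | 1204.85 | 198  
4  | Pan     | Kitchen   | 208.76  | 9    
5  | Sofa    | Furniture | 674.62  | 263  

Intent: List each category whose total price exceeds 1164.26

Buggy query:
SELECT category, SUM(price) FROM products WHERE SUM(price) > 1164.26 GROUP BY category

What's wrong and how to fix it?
Bug: WHERE runs before GROUP BY, so aggregates aren't available there

Fix: Use HAVING (which filters groups after aggregation) instead of WHERE

Corrected query:
SELECT category, SUM(price) FROM products GROUP BY category HAVING SUM(price) > 1164.26

Result:
category  | SUM(price)
----------+-----------
Furniture | 1879.47   
Sports    | 1448.14   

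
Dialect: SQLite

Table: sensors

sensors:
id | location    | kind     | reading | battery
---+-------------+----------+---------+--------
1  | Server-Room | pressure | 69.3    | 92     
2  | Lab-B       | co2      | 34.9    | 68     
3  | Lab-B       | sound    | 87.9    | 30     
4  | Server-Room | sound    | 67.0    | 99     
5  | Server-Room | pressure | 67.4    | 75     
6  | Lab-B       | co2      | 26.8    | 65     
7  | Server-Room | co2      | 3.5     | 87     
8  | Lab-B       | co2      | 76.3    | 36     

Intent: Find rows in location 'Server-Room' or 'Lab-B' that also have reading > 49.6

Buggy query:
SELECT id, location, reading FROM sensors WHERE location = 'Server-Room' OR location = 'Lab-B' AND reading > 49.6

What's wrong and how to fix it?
Bug: AND binds tighter than OR, so this parses as location = 'Server-Room' OR (location = 'Lab-B' AND reading > 49.6)

Fix: Group the OR with parentheses (or use IN), then AND the threshold

Corrected query:
SELECT id, location, reading FROM sensors WHERE (location = 'Server-Room' OR location = 'Lab-B') AND reading > 49.6

Result:
id | location    | reading
---+-------------+--------
1  | Server-Room | 69.3   
3  | Lab-B       | 87.9   
4  | Server-Room | 67     
5  | Server-Room | 67.4   
8  | Lab-B       | 76.3   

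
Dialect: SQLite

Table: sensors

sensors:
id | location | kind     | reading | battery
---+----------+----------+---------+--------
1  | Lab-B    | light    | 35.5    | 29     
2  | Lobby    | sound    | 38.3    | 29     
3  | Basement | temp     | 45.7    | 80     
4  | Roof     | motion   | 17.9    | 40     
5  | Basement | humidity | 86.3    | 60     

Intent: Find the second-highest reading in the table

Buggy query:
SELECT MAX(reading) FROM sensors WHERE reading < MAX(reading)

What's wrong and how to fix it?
Bug: The inner MAX is an aggregate inside WHERE, which is not allowed

Fix: Put the inner MAX in a scalar subquery

Corrected query:
SELECT MAX(reading) FROM sensors WHERE reading < (SELECT MAX(reading) FROM sensors)

Result:
MAX(reading)
------------
45.7        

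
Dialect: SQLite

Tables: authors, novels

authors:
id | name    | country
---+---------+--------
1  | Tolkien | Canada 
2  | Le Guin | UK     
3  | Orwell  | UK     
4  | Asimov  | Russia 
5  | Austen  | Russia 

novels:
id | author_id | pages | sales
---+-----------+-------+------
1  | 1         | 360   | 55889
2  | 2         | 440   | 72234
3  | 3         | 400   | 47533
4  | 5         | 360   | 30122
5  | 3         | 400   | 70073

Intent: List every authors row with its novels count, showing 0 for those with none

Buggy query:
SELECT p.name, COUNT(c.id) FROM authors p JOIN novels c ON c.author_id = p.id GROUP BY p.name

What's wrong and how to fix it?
Bug: An inner join excludes parents with zero children

Fix: Use LEFT JOIN so parents without children still appear (COUNT(c.id) gives 0)

Corrected query:
SELECT p.name, COUNT(c.id) FROM authors p LEFT JOIN novels c ON c.author_id = p.id GROUP BY p.name

Result:
name    | COUNT(c.id)
--------+------------
Asimov  | 0          
Austen  | 1          
Le Guin | 1          
Orwell  | 2          
Tolkien | 1          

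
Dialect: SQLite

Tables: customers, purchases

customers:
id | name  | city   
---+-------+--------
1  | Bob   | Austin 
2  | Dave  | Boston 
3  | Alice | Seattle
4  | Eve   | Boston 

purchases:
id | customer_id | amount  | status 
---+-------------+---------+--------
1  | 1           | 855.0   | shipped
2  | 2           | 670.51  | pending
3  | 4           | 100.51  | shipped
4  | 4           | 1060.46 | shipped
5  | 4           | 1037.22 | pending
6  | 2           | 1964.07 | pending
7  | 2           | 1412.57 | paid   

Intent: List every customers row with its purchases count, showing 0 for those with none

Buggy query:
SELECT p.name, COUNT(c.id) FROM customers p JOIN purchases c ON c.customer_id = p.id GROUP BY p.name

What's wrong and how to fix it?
Bug: An inner join excludes parents with zero children

Fix: Switch to LEFT JOIN to retain unmatched parent rows

Corrected query:
SELECT p.name, COUNT(c.id) FROM customers p LEFT JOIN purchases c ON c.customer_id = p.id GROUP BY p.name

Result:
name  | COUNT(c.id)
------+------------
Alice | 0          
Bob   | 1          
Dave  | 3          
Eve   | 3          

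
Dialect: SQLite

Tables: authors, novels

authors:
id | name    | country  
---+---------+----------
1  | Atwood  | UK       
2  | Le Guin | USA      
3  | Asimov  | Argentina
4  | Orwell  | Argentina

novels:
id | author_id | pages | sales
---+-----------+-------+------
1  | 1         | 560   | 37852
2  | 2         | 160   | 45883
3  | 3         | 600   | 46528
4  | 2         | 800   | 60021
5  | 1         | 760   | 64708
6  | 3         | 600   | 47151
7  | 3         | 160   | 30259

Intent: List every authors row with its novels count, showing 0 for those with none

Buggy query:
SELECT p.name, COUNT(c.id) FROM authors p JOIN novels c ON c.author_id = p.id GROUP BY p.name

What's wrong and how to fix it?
Bug: An inner join excludes parents with zero children

Fix: Switch to LEFT JOIN to retain unmatched parent rows

Corrected query:
SELECT p.name, COUNT(c.id) FROM authors p LEFT JOIN novels c ON c.author_id = p.id GROUP BY p.name

Result:
name    | COUNT(c.id)
--------+------------
Asimov  | 3          
Atwood  | 2          
Le Guin | 2          
Orwell  | 0          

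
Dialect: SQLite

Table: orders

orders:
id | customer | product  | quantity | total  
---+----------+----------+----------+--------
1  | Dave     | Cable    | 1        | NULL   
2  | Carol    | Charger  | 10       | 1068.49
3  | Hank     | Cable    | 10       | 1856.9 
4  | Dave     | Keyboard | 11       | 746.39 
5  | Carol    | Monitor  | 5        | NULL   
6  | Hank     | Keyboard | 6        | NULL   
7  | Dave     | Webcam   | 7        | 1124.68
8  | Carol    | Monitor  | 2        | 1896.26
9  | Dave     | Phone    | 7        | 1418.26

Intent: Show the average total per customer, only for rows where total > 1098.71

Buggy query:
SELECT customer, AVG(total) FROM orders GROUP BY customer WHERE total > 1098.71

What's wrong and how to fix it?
Bug: Row-level WHERE must come before GROUP BY in the clause order

Fix: Move the WHERE clause before GROUP BY

Corrected query:
SELECT customer, AVG(total) FROM orders WHERE total > 1098.71 GROUP BY customer

Result:
customer | AVG(total)
---------+-----------
Carol    | 1896.26   
Dave     | 1271.47   
Hank     | 1856.9    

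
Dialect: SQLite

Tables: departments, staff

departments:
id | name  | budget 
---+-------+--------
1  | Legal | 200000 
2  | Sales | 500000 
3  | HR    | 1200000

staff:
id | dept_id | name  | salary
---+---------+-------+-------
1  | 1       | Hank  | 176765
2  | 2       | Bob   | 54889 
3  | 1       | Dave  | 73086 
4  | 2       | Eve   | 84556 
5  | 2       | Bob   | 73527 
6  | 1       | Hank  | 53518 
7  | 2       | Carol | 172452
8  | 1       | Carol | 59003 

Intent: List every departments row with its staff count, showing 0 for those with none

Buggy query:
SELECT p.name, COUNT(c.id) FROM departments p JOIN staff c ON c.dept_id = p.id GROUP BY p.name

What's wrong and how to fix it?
Bug: An inner join excludes parents with zero children

Fix: Switch to LEFT JOIN to retain unmatched parent rows

Corrected query:
SELECT p.name, COUNT(c.id) FROM departments p LEFT JOIN staff c ON c.dept_id = p.id GROUP BY p.name

Result:
name  | COUNT(c.id)
------+------------
HR    | 0          
Legal | 4          
Sales | 4          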